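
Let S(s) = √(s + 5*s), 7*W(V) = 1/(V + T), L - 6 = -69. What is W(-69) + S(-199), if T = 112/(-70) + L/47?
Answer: -235/118342 + I*√1194 ≈ -0.0019858 + 34.554*I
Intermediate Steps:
L = -63 (L = 6 - 69 = -63)
T = -691/235 (T = 112/(-70) - 63/47 = 112*(-1/70) - 63*1/47 = -8/5 - 63/47 = -691/235 ≈ -2.9404)
W(V) = 1/(7*(-691/235 + V)) (W(V) = 1/(7*(V - 691/235)) = 1/(7*(-691/235 + V)))
S(s) = √6*√s (S(s) = √(6*s) = √6*√s)
W(-69) + S(-199) = 235/(7*(-691 + 235*(-69))) + √6*√(-199) = 235/(7*(-691 - 16215)) + √6*(I*√199) = (235/7)/(-16906) + I*√1194 = (235/7)*(-1/16906) + I*√1194 = -235/118342 + I*√1194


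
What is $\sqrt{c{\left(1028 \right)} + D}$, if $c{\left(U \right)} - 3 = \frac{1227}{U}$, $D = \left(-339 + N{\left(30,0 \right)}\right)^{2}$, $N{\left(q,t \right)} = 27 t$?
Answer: $\frac{3 \sqrt{3373641827}}{514} \approx 339.01$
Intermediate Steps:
$D = 114921$ ($D = \left(-339 + 27 \cdot 0\right)^{2} = \left(-339 + 0\right)^{2} = \left(-339\right)^{2} = 114921$)
$c{\left(U \right)} = 3 + \frac{1227}{U}$
$\sqrt{c{\left(1028 \right)} + D} = \sqrt{\left(3 + \frac{1227}{1028}\right) + 114921} = \sqrt{\frac{4311}{1028} + 114921} = \sqrt{\frac{118143099}{1028}} = \frac{3 \sqrt{3373641827}}{514}$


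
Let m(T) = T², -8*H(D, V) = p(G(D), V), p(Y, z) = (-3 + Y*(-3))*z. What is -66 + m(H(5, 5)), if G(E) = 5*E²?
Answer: 891969/16 ≈ 55748.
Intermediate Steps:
p(Y, z) = z*(-3 - 3*Y) (p(Y, z) = (-3 - 3*Y)*z = z*(-3 - 3*Y))
H(D, V) = 3*V*(1 + 5*D²)/8 (H(D, V) = -(-3)*V*(1 + 5*D²)/8 = 3*V*(1 + 5*D²)/8)
-66 + m(H(5, 5)) = -66 + ((3/8)*5*(1 + 5*5²))² = -66 + ((3/8)*5*(1 + 5*25))² = -66 + ((3/8)*5*(1 + 125))² = -66 + ((3/8)*5*126)² = -66 + (945/4)² = -66 + 893025/16 = 891969/16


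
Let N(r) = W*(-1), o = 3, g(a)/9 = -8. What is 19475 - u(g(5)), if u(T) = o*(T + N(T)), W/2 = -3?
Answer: 19673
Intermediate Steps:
W = -6 (W = 2*(-3) = -6)
g(a) = -72 (g(a) = 9*(-8) = -72)
N(r) = 6 (N(r) = -6*(-1) = 6)
u(T) = 18 + 3*T (u(T) = 3*(T + 6) = 3*(6 + T) = 18 + 3*T)
19475 - u(g(5)) = 19475 - (18 + 3*(-72)) = 19475 - (18 - 216) = 19475 - 1*(-198) = 19475 + 198 = 19673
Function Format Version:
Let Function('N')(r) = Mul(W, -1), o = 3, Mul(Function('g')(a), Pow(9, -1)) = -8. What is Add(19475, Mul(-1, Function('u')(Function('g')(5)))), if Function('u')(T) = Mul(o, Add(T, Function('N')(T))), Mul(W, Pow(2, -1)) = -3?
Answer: 19673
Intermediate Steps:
W = -6 (W = Mul(2, -3) = -6)
Function('g')(a) = -72 (Function('g')(a) = Mul(9, -8) = -72)
Function('N')(r) = 6 (Function('N')(r) = Mul(-6, -1) = 6)
Function('u')(T) = Add(18, Mul(3, T)) (Function('u')(T) = Mul(3, Add(T, 6)) = Mul(3, Add(6, T)) = Add(18, Mul(3, T)))
Add(19475, Mul(-1, Function('u')(Function('g')(5)))) = Add(19475, Mul(-1, Add(18, Mul(3, -72)))) = Add(19475, Mul(-1, Add(18, -216))) = Add(19475, Mul(-1, -198)) = Add(19475, 198) = 19673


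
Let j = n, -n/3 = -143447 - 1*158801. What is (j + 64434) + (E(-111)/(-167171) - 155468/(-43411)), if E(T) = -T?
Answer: 7047923274503425/7257060281 ≈ 9.7118e+5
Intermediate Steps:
n = 906744 (n = -3*(-143447 - 1*158801) = -3*(-143447 - 158801) = -3*(-302248) = 906744)
j = 906744
(j + 64434) + (E(-111)/(-167171) - 155468/(-43411)) = (906744 + 64434) + (-1*(-111)/(-167171) - 155468/(-43411)) = 971178 + (111*(-1/167171) - 155468*(-1/43411)) = 971178 + (-111/167171 + 155468/43411) = 971178 + 25984922407/7257060281 = 7047923274503425/7257060281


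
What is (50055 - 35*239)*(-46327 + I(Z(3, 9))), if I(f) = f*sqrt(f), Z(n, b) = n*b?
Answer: -1931372630 + 3376890*sqrt(3) ≈ -1.9255e+9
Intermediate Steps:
Z(n, b) = b*n
I(f) = f**(3/2)
(50055 - 35*239)*(-46327 + I(Z(3, 9))) = (50055 - 35*239)*(-46327 + (9*3)**(3/2)) = (50055 - 8365)*(-46327 + 27**(3/2)) = 41690*(-46327 + 81*sqrt(3)) = -1931372630 + 3376890*sqrt(3)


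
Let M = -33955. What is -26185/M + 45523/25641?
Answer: 443428610/174128031 ≈ 2.5466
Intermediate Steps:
-26185/M + 45523/25641 = -26185/(-33955) + 45523/25641 = -26185*(-1/33955) + 45523*(1/25641) = 5237/6791 + 45523/25641 = 443428610/174128031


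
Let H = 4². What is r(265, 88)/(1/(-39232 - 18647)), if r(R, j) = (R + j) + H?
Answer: -21357351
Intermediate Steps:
H = 16
r(R, j) = 16 + R + j (r(R, j) = (R + j) + 16 = 16 + R + j)
r(265, 88)/(1/(-39232 - 18647)) = (16 + 265 + 88)/(1/(-39232 - 18647)) = 369/(1/(-57879)) = 369/(-1/57879) = 369*(-57879) = -21357351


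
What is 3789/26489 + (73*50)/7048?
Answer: 61694861/93347236 ≈ 0.66092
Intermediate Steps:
3789/26489 + (73*50)/7048 = 3789*(1/26489) + 3650*(1/7048) = 3789/26489 + 1825/3524 = 61694861/93347236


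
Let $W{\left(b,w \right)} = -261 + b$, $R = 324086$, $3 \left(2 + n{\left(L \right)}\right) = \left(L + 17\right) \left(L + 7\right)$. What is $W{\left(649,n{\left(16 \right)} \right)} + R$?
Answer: $324474$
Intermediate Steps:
$n{\left(L \right)} = -2 + \frac{\left(7 + L\right) \left(17 + L\right)}{3}$ ($n{\left(L \right)} = -2 + \frac{\left(L + 17\right) \left(L + 7\right)}{3} = -2 + \frac{\left(17 + L\right) \left(7 + L\right)}{3} = -2 + \frac{\left(7 + L\right) \left(17 + L\right)}{3}$)
$W{\left(649,n{\left(16 \right)} \right)} + R = \left(-261 + 649\right) + 324086 = 388 + 324086 = 324474$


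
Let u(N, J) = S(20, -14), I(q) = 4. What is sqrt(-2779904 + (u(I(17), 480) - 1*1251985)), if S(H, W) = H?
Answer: I*sqrt(4031869) ≈ 2008.0*I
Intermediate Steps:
u(N, J) = 20
sqrt(-2779904 + (u(I(17), 480) - 1*1251985)) = sqrt(-2779904 + (20 - 1*1251985)) = sqrt(-2779904 + (20 - 1251985)) = sqrt(-2779904 - 1251965) = sqrt(-4031869) = I*sqrt(4031869)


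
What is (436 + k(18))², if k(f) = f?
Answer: 206116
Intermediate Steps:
(436 + k(18))² = (436 + 18)² = 454² = 206116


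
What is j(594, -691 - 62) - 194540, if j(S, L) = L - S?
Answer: -195887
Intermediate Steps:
j(594, -691 - 62) - 194540 = ((-691 - 62) - 1*594) - 194540 = (-753 - 594) - 194540 = -1347 - 194540 = -195887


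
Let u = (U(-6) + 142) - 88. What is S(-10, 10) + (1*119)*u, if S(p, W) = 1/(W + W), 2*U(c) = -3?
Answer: 124951/20 ≈ 6247.5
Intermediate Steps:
U(c) = -3/2 (U(c) = (½)*(-3) = -3/2)
S(p, W) = 1/(2*W)
u = 105/2 (u = (-3/2 + 142) - 88 = 281/2 - 88 = 105/2 ≈ 52.500)
S(-10, 10) + (1*119)*u = (½)/10 + (1*119)*(105/2) = (½)*(⅒) + 119*(105/2) = 1/20 + 12495/2 = 124951/20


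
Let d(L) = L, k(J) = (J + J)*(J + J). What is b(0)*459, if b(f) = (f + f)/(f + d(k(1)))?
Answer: 0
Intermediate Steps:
k(J) = 4*J**2 (k(J) = (2*J)*(2*J) = 4*J**2)
b(f) = 2*f/(4 + f) (b(f) = (f + f)/(f + 4*1**2) = (2*f)/(f + 4*1) = (2*f)/(f + 4) = (2*f)/(4 + f) = 2*f/(4 + f))
b(0)*459 = (2*0/(4 + 0))*459 = (2*0/4)*459 = (2*0*(1/4))*459 = 0*459 = 0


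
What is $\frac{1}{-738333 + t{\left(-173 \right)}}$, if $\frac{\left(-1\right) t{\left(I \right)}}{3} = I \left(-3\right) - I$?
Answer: $- \frac{1}{740409} \approx -1.3506 \cdot 10^{-6}$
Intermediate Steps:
$t{\left(I \right)} = 12 I$ ($t{\left(I \right)} = - 3 \left(I \left(-3\right) - I\right) = - 3 \left(- 3 I - I\right) = - 3 \left(- 4 I\right) = 12 I$)
$\frac{1}{-738333 + t{\left(-173 \right)}} = \frac{1}{-738333 + 12 \left(-173\right)} = \frac{1}{-738333 - 2076} = \frac{1}{-740409} = - \frac{1}{740409}$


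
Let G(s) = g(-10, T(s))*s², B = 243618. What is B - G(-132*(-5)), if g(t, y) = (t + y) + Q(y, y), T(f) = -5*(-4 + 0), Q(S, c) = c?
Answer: -12824382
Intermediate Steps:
T(f) = 20 (T(f) = -5*(-4) = 20)
g(t, y) = t + 2*y (g(t, y) = (t + y) + y = t + 2*y)
G(s) = 30*s² (G(s) = (-10 + 2*20)*s² = (-10 + 40)*s² = 30*s²)
B - G(-132*(-5)) = 243618 - 30*(-132*(-5))² = 243618 - 30*660² = 243618 - 30*435600 = 243618 - 1*13068000 = 243618 - 13068000 = -12824382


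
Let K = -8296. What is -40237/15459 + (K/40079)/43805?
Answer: -70642643608879/27140757138105 ≈ -2.6028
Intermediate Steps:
-40237/15459 + (K/40079)/43805 = -40237/15459 - 8296/40079/43805 = -40237*1/15459 - 8296*1/40079*(1/43805) = -40237/15459 - 8296/40079*1/43805 = -40237/15459 - 8296/1755660595 = -70642643608879/27140757138105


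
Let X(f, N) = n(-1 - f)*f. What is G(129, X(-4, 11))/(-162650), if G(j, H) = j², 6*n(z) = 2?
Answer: -16641/162650 ≈ -0.10231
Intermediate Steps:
n(z) = ⅓ (n(z) = (⅙)*2 = ⅓)
X(f, N) = f/3
G(129, X(-4, 11))/(-162650) = 129²/(-162650) = 16641*(-1/162650) = -16641/162650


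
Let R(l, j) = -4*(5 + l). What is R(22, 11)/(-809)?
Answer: 108/809 ≈ 0.13350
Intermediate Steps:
R(l, j) = -20 - 4*l
R(22, 11)/(-809) = (-20 - 4*22)/(-809) = (-20 - 88)*(-1/809) = -108*(-1/809) = 108/809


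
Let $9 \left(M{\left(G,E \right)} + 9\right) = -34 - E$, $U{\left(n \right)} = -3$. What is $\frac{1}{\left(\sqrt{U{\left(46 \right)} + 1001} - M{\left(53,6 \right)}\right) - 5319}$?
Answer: $- \frac{214875}{1139990831} - \frac{81 \sqrt{998}}{2279981662} \approx -0.00018961$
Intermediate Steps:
$M{\left(G,E \right)} = - \frac{115}{9} - \frac{E}{9}$ ($M{\left(G,E \right)} = -9 + \frac{-34 - E}{9} = -9 - \left(\frac{34}{9} + \frac{E}{9}\right) = - \frac{115}{9} - \frac{E}{9}$)
$\frac{1}{\left(\sqrt{U{\left(46 \right)} + 1001} - M{\left(53,6 \right)}\right) - 5319} = \frac{1}{\left(\sqrt{-3 + 1001} - \left(- \frac{115}{9} - \frac{2}{3}\right)\right) - 5319} = \frac{1}{\left(\sqrt{998} - \left(- \frac{115}{9} - \frac{2}{3}\right)\right) - 5319} = \frac{1}{\left(\sqrt{998} - - \frac{121}{9}\right) - 5319} = \frac{1}{\left(\sqrt{998} + \frac{121}{9}\right) - 5319} = \frac{1}{\left(\frac{121}{9} + \sqrt{998}\right) - 5319} = \frac{1}{- \frac{47750}{9} + \sqrt{998}}$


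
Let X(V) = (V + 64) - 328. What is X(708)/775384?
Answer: 111/193846 ≈ 0.00057262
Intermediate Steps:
X(V) = -264 + V (X(V) = (64 + V) - 328 = -264 + V)
X(708)/775384 = (-264 + 708)/775384 = 444*(1/775384) = 111/193846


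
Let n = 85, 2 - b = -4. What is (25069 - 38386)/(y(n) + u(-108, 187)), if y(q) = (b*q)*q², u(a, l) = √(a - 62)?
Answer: -288645975/79866956251 + 13317*I*√170/13577382562670 ≈ -0.0036141 + 1.2788e-8*I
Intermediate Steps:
b = 6 (b = 2 - 1*(-4) = 2 + 4 = 6)
u(a, l) = √(-62 + a)
y(q) = 6*q³ (y(q) = (6*q)*q² = 6*q³)
(25069 - 38386)/(y(n) + u(-108, 187)) = (25069 - 38386)/(6*85³ + √(-62 - 108)) = -13317/(6*614125 + √(-170)) = -13317/(3684750 + I*√170)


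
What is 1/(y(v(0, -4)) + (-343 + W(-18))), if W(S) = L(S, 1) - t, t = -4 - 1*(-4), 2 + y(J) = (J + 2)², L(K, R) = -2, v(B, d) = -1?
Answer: -1/346 ≈ -0.0028902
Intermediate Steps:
y(J) = -2 + (2 + J)² (y(J) = -2 + (J + 2)² = -2 + (2 + J)²)
t = 0 (t = -4 + 4 = 0)
W(S) = -2 (W(S) = -2 - 1*0 = -2 + 0 = -2)
1/(y(v(0, -4)) + (-343 + W(-18))) = 1/((-2 + (2 - 1)²) + (-343 - 2)) = 1/((-2 + 1²) - 345) = 1/((-2 + 1) - 345) = 1/(-1 - 345) = 1/(-346) = -1/346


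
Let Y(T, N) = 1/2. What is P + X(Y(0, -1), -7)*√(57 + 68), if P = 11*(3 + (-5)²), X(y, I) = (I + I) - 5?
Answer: 308 - 95*√5 ≈ 95.573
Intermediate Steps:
Y(T, N) = ½
X(y, I) = -5 + 2*I (X(y, I) = 2*I - 5 = -5 + 2*I)
P = 308 (P = 11*(3 + 25) = 11*28 = 308)
P + X(Y(0, -1), -7)*√(57 + 68) = 308 + (-5 + 2*(-7))*√(57 + 68) = 308 + (-5 - 14)*√125 = 308 - 95*√5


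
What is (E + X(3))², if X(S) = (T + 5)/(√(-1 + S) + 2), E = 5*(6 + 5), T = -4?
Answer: 6273/2 - 56*√2 ≈ 3057.3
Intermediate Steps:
E = 55 (E = 5*11 = 55)
X(S) = 1/(2 + √(-1 + S)) (X(S) = (-4 + 5)/(√(-1 + S) + 2) = 1/(2 + √(-1 + S)))
(E + X(3))² = (55 + 1/(2 + √(-1 + 3)))² = (55 + 1/(2 + √2))²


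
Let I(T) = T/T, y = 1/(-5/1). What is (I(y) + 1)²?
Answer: 4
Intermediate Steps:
y = -⅕ (y = 1/(-5*1) = 1/(-5) = -⅕ ≈ -0.20000)
I(T) = 1
(I(y) + 1)² = (1 + 1)² = 2² = 4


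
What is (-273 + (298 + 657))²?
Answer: 465124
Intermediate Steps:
(-273 + (298 + 657))² = (-273 + 955)² = 682² = 465124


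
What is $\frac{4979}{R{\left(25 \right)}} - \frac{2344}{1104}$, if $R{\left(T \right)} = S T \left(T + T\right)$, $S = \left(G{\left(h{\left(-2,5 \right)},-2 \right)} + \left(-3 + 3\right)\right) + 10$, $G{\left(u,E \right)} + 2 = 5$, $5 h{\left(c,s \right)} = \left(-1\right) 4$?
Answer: $- \frac{78349}{43125} \approx -1.8168$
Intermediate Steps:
$h{\left(c,s \right)} = - \frac{4}{5}$ ($h{\left(c,s \right)} = \frac{\left(-1\right) 4}{5} = \frac{1}{5} \left(-4\right) = - \frac{4}{5}$)
$G{\left(u,E \right)} = 3$ ($G{\left(u,E \right)} = -2 + 5 = 3$)
$S = 13$ ($S = \left(3 + \left(-3 + 3\right)\right) + 10 = \left(3 + 0\right) + 10 = 3 + 10 = 13$)
$R{\left(T \right)} = 26 T^{2}$ ($R{\left(T \right)} = 13 T \left(T + T\right) = 13 T 2 T = 13 \cdot 2 T^{2} = 26 T^{2}$)
$\frac{4979}{R{\left(25 \right)}} - \frac{2344}{1104} = \frac{4979}{26 \cdot 25^{2}} - \frac{2344}{1104} = \frac{4979}{26 \cdot 625} - \frac{293}{138} = \frac{4979}{16250} - \frac{293}{138} = 4979 \cdot \frac{1}{16250} - \frac{293}{138} = \frac{383}{1250} - \frac{293}{138} = - \frac{78349}{43125}$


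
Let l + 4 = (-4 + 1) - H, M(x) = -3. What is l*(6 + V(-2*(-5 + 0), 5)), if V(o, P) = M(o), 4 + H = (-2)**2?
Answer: -21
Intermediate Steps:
H = 0 (H = -4 + (-2)**2 = -4 + 4 = 0)
V(o, P) = -3
l = -7 (l = -4 + ((-4 + 1) - 1*0) = -4 + (-3 + 0) = -4 - 3 = -7)
l*(6 + V(-2*(-5 + 0), 5)) = -7*(6 - 3) = -7*3 = -21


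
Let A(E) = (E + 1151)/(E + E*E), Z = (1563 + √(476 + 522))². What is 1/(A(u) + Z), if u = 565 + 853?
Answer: 9894926903992879386/24143390415371043171281017 - 12656284428440664*√998/24143390415371043171281017 ≈ 3.9328e-7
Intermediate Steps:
u = 1418
Z = (1563 + √998)² ≈ 2.5427e+6
A(E) = (1151 + E)/(E + E²)
1/(A(u) + Z) = 1/((1151 + 1418)/(1418*(1 + 1418)) + (1563 + √998)²) = 1/((1/1418)*2569/1419 + (1563 + √998)²) = 1/((1/1418)*(1/1419)*2569 + (1563 + √998)²) = 1/(2569/2012142 + (1563 + √998)²)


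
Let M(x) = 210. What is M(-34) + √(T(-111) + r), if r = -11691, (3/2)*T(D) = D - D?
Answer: 210 + 3*I*√1299 ≈ 210.0 + 108.12*I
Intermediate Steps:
T(D) = 0 (T(D) = 2*(D - D)/3 = (⅔)*0 = 0)
M(-34) + √(T(-111) + r) = 210 + √(0 - 11691) = 210 + √(-11691) = 210 + 3*I*√1299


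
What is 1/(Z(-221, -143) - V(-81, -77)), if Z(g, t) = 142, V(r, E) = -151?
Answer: 1/293 ≈ 0.0034130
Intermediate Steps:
1/(Z(-221, -143) - V(-81, -77)) = 1/(142 - 1*(-151)) = 1/(142 + 151) = 1/293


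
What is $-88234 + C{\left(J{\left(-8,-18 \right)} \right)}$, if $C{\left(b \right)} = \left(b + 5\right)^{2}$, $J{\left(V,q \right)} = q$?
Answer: $-88065$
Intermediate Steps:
$C{\left(b \right)} = \left(5 + b\right)^{2}$
$-88234 + C{\left(J{\left(-8,-18 \right)} \right)} = -88234 + \left(5 - 18\right)^{2} = -88234 + \left(-13\right)^{2} = -88234 + 169 = -88065$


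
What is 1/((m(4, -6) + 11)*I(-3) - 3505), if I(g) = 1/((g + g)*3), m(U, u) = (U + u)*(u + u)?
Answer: -18/63125 ≈ -0.00028515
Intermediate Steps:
m(U, u) = 2*u*(U + u) (m(U, u) = (U + u)*(2*u) = 2*u*(U + u))
I(g) = 1/(6*g) (I(g) = (⅓)/(2*g) = (1/(2*g))*(⅓) = 1/(6*g))
1/((m(4, -6) + 11)*I(-3) - 3505) = 1/((2*(-6)*(4 - 6) + 11)*((⅙)/(-3)) - 3505) = 1/((2*(-6)*(-2) + 11)*((⅙)*(-⅓)) - 3505) = 1/((24 + 11)*(-1/18) - 3505) = 1/(35*(-1/18) - 3505) = 1/(-35/18 - 3505) = 1/(-63125/18) = -18/63125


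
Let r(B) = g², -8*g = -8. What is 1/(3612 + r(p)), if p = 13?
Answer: 1/3613 ≈ 0.00027678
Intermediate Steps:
g = 1 (g = -⅛*(-8) = 1)
r(B) = 1 (r(B) = 1² = 1)
1/(3612 + r(p)) = 1/(3612 + 1) = 1/3613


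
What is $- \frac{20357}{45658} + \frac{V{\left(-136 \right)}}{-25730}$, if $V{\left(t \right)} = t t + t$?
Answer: $- \frac{136206649}{117478034} \approx -1.1594$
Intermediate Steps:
$V{\left(t \right)} = t + t^{2}$ ($V{\left(t \right)} = t^{2} + t = t + t^{2}$)
$- \frac{20357}{45658} + \frac{V{\left(-136 \right)}}{-25730} = - \frac{20357}{45658} + \frac{\left(-136\right) \left(1 - 136\right)}{-25730} = \left(-20357\right) \frac{1}{45658} + \left(-136\right) \left(-135\right) \left(- \frac{1}{25730}\right) = - \frac{20357}{45658} + 18360 \left(- \frac{1}{25730}\right) = - \frac{20357}{45658} - \frac{1836}{2573} = - \frac{136206649}{117478034}$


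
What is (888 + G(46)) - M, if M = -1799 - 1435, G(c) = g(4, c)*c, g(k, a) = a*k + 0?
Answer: 12586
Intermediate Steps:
g(k, a) = a*k
G(c) = 4*c**2 (G(c) = (c*4)*c = (4*c)*c = 4*c**2)
M = -3234
(888 + G(46)) - M = (888 + 4*46**2) - 1*(-3234) = (888 + 4*2116) + 3234 = (888 + 8464) + 3234 = 9352 + 3234 = 12586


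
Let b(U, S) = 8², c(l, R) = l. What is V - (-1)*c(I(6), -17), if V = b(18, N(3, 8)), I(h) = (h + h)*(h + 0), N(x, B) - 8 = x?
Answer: 136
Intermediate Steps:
N(x, B) = 8 + x
I(h) = 2*h² (I(h) = (2*h)*h = 2*h²)
b(U, S) = 64
V = 64
V - (-1)*c(I(6), -17) = 64 - (-1)*2*6² = 64 - (-1)*2*36 = 64 - (-1)*72 = 64 - 1*(-72) = 64 + 72 = 136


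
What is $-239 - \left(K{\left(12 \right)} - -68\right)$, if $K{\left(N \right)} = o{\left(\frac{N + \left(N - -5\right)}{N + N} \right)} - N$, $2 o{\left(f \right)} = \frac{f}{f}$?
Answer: $- \frac{591}{2} \approx -295.5$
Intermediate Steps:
$o{\left(f \right)} = \frac{1}{2}$ ($o{\left(f \right)} = \frac{f \frac{1}{f}}{2} = \frac{1}{2} \cdot 1 = \frac{1}{2}$)
$K{\left(N \right)} = \frac{1}{2} - N$
$-239 - \left(K{\left(12 \right)} - -68\right) = -239 - \left(\left(\frac{1}{2} - 12\right) - -68\right) = -239 - \left(\left(\frac{1}{2} - 12\right) + 68\right) = -239 - \left(- \frac{23}{2} + 68\right) = -239 - \frac{113}{2} = - \frac{591}{2}$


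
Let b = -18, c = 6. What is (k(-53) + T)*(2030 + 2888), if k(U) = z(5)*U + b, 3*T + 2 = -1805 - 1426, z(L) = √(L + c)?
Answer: -16165466/3 - 260654*√11 ≈ -6.2530e+6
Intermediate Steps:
z(L) = √(6 + L) (z(L) = √(L + 6) = √(6 + L))
T = -3233/3 (T = -⅔ + (-1805 - 1426)/3 = -⅔ + (⅓)*(-3231) = -⅔ - 1077 = -3233/3 ≈ -1077.7)
k(U) = -18 + U*√11 (k(U) = √(6 + 5)*U - 18 = √11*U - 18 = U*√11 - 18 = -18 + U*√11)
(k(-53) + T)*(2030 + 2888) = ((-18 - 53*√11) - 3233/3)*(2030 + 2888) = (-3287/3 - 53*√11)*4918 = -16165466/3 - 260654*√11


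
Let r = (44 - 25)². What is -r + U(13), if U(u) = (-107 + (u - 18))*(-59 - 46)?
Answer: 11399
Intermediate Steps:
r = 361 (r = 19² = 361)
U(u) = 13125 - 105*u (U(u) = (-107 + (-18 + u))*(-105) = (-125 + u)*(-105) = 13125 - 105*u)
-r + U(13) = -1*361 + (13125 - 105*13) = -361 + (13125 - 1365) = -361 + 11760 = 11399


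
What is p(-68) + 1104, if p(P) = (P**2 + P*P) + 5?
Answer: 10357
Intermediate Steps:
p(P) = 5 + 2*P**2 (p(P) = (P**2 + P**2) + 5 = 2*P**2 + 5 = 5 + 2*P**2)
p(-68) + 1104 = (5 + 2*(-68)**2) + 1104 = (5 + 2*4624) + 1104 = (5 + 9248) + 1104 = 9253 + 1104 = 10357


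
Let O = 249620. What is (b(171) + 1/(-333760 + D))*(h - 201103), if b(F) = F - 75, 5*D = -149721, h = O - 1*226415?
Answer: -31057079000878/1818521 ≈ -1.7078e+7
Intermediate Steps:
h = 23205 (h = 249620 - 1*226415 = 249620 - 226415 = 23205)
D = -149721/5 (D = (⅕)*(-149721) = -149721/5 ≈ -29944.)
b(F) = -75 + F
(b(171) + 1/(-333760 + D))*(h - 201103) = ((-75 + 171) + 1/(-333760 - 149721/5))*(23205 - 201103) = (96 + 1/(-1818521/5))*(-177898) = (96 - 5/1818521)*(-177898) = (174578011/1818521)*(-177898) = -31057079000878/1818521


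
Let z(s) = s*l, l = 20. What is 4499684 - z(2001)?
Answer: 4459664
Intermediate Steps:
z(s) = 20*s (z(s) = s*20 = 20*s)
4499684 - z(2001) = 4499684 - 20*2001 = 4499684 - 1*40020 = 4499684 - 40020 = 4459664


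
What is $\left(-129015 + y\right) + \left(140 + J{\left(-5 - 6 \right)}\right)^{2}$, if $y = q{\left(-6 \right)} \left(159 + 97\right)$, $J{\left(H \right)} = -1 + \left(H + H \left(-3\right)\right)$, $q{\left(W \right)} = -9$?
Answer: $-105398$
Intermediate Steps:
$J{\left(H \right)} = -1 - 2 H$ ($J{\left(H \right)} = -1 + \left(H - 3 H\right) = -1 - 2 H$)
$y = -2304$ ($y = - 9 \left(159 + 97\right) = \left(-9\right) 256 = -2304$)
$\left(-129015 + y\right) + \left(140 + J{\left(-5 - 6 \right)}\right)^{2} = \left(-129015 - 2304\right) + \left(140 - \left(1 + 2 \left(-5 - 6\right)\right)\right)^{2} = -131319 + \left(140 - -21\right)^{2} = -131319 + \left(140 + \left(-1 + 22\right)\right)^{2} = -131319 + \left(140 + 21\right)^{2} = -131319 + 161^{2} = -131319 + 25921 = -105398$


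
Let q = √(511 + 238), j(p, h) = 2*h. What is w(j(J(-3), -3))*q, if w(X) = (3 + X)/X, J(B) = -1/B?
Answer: √749/2 ≈ 13.684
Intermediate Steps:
q = √749 ≈ 27.368
w(X) = (3 + X)/X
w(j(J(-3), -3))*q = ((3 + 2*(-3))/((2*(-3))))*√749 = ((3 - 6)/(-6))*√749 = (-⅙*(-3))*√749 = √749/2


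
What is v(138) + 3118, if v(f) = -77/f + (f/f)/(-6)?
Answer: 215092/69 ≈ 3117.3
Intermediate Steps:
v(f) = -1/6 - 77/f (v(f) = -77/f + 1*(-1/6) = -77/f - 1/6 = -1/6 - 77/f)
v(138) + 3118 = (1/6)*(-462 - 1*138)/138 + 3118 = (1/6)*(1/138)*(-462 - 138) + 3118 = (1/6)*(1/138)*(-600) + 3118 = -50/69 + 3118 = 215092/69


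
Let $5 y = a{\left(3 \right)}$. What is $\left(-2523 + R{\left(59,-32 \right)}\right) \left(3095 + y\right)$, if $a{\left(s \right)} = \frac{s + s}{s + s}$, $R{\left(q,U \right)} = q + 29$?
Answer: $-7536812$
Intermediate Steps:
$R{\left(q,U \right)} = 29 + q$
$a{\left(s \right)} = 1$ ($a{\left(s \right)} = \frac{2 s}{2 s} = 2 s \frac{1}{2 s} = 1$)
$y = \frac{1}{5}$ ($y = \frac{1}{5} \cdot 1 = \frac{1}{5} \approx 0.2$)
$\left(-2523 + R{\left(59,-32 \right)}\right) \left(3095 + y\right) = \left(-2523 + \left(29 + 59\right)\right) \left(3095 + \frac{1}{5}\right) = \left(-2523 + 88\right) \frac{15476}{5} = \left(-2435\right) \frac{15476}{5} = -7536812$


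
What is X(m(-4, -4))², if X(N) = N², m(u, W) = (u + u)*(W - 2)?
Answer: 5308416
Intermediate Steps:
m(u, W) = 2*u*(-2 + W) (m(u, W) = (2*u)*(-2 + W) = 2*u*(-2 + W))
X(m(-4, -4))² = ((2*(-4)*(-2 - 4))²)² = ((2*(-4)*(-6))²)² = (48²)² = 2304² = 5308416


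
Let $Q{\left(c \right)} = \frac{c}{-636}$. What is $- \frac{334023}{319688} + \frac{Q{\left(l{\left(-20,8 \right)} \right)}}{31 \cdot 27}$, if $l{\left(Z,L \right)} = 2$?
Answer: $- \frac{44452942753}{42545038104} \approx -1.0448$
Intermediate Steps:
$Q{\left(c \right)} = - \frac{c}{636}$ ($Q{\left(c \right)} = c \left(- \frac{1}{636}\right) = - \frac{c}{636}$)
$- \frac{334023}{319688} + \frac{Q{\left(l{\left(-20,8 \right)} \right)}}{31 \cdot 27} = - \frac{334023}{319688} + \frac{\left(- \frac{1}{636}\right) 2}{31 \cdot 27} = \left(-334023\right) \frac{1}{319688} - \frac{1}{318 \cdot 837} = - \frac{334023}{319688} - \frac{1}{266166} = - \frac{44452942753}{42545038104}$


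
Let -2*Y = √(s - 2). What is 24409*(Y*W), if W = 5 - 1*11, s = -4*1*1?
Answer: 73227*I*√6 ≈ 1.7937e+5*I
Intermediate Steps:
s = -4 (s = -4*1 = -4)
W = -6 (W = 5 - 11 = -6)
Y = -I*√6/2 (Y = -√(-4 - 2)/2 = -I*√6/2 ≈ -1.2247*I)
24409*(Y*W) = 24409*(-I*√6/2*(-6)) = 24409*(3*I*√6) = 73227*I*√6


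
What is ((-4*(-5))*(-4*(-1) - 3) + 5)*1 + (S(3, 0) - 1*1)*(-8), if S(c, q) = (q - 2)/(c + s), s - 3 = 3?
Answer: 313/9 ≈ 34.778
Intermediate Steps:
s = 6 (s = 3 + 3 = 6)
S(c, q) = (-2 + q)/(6 + c) (S(c, q) = (q - 2)/(c + 6) = (-2 + q)/(6 + c))
((-4*(-5))*(-4*(-1) - 3) + 5)*1 + (S(3, 0) - 1*1)*(-8) = ((-4*(-5))*(-4*(-1) - 3) + 5)*1 + ((-2 + 0)/(6 + 3) - 1*1)*(-8) = (20*(4 - 3) + 5)*1 + (-2/9 - 1)*(-8) = (20*1 + 5)*1 + ((⅑)*(-2) - 1)*(-8) = (20 + 5)*1 + (-2/9 - 1)*(-8) = 25*1 - 11/9*(-8) = 25 + 88/9 = 313/9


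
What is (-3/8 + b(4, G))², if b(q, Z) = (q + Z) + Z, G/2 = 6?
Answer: 48841/64 ≈ 763.14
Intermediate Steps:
G = 12 (G = 2*6 = 12)
b(q, Z) = q + 2*Z (b(q, Z) = (Z + q) + Z = q + 2*Z)
(-3/8 + b(4, G))² = (-3/8 + (4 + 2*12))² = (-3*⅛ + (4 + 24))² = (-3/8 + 28)² = (221/8)² = 48841/64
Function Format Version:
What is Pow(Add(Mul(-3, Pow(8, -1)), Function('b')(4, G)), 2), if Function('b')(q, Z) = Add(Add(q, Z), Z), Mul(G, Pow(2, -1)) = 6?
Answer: Rational(48841, 64) ≈ 763.14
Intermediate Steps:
G = 12 (G = Mul(2, 6) = 12)
Function('b')(q, Z) = Add(q, Mul(2, Z)) (Function('b')(q, Z) = Add(Add(Z, q), Z) = Add(q, Mul(2, Z)))
Pow(Add(Mul(-3, Pow(8, -1)), Function('b')(4, G)), 2) = Pow(Add(Mul(-3, Pow(8, -1)), Add(4, Mul(2, 12))), 2) = Pow(Add(Mul(-3, Rational(1, 8)), Add(4, 24)), 2) = Pow(Add(Rational(-3, 8), 28), 2) = Pow(Rational(221, 8), 2) = Rational(48841, 64)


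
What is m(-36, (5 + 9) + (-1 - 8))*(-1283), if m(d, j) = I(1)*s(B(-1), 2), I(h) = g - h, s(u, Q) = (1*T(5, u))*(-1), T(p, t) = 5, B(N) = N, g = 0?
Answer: -6415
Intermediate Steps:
s(u, Q) = -5 (s(u, Q) = (1*5)*(-1) = 5*(-1) = -5)
I(h) = -h (I(h) = 0 - h = -h)
m(d, j) = 5 (m(d, j) = -1*1*(-5) = -1*(-5) = 5)
m(-36, (5 + 9) + (-1 - 8))*(-1283) = 5*(-1283) = -6415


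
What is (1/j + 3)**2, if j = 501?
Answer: 2262016/251001 ≈ 9.0120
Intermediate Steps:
(1/j + 3)**2 = (1/501 + 3)**2 = (1504/501)**2 = 2262016/251001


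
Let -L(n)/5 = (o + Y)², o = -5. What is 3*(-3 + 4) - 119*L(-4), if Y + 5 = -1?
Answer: 71998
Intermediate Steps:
Y = -6 (Y = -5 - 1 = -6)
L(n) = -605 (L(n) = -5*(-5 - 6)² = -5*(-11)² = -5*121 = -605)
3*(-3 + 4) - 119*L(-4) = 3*(-3 + 4) - 119*(-605) = 3*1 + 71995 = 3 + 71995 = 71998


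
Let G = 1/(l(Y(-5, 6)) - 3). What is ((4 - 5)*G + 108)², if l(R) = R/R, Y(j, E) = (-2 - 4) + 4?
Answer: 47089/4 ≈ 11772.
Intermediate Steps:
Y(j, E) = -2 (Y(j, E) = -6 + 4 = -2)
l(R) = 1
G = -½ (G = 1/(1 - 3) = 1/(-2) = -½ ≈ -0.50000)
((4 - 5)*G + 108)² = ((4 - 5)*(-½) + 108)² = (-1*(-½) + 108)² = (½ + 108)² = (217/2)² = 47089/4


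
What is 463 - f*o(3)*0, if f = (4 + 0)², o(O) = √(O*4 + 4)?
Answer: 463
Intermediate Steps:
o(O) = √(4 + 4*O) (o(O) = √(4*O + 4) = √(4 + 4*O))
f = 16 (f = 4² = 16)
463 - f*o(3)*0 = 463 - 16*(2*√(1 + 3))*0 = 463 - 16*(2*√4)*0 = 463 - 16*(2*2)*0 = 463 - 16*4*0 = 463 - 64*0 = 463 - 1*0 = 463 + 0 = 463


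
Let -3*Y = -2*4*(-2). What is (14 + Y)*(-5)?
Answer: -130/3 ≈ -43.333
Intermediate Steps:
Y = -16/3 (Y = -(-2*4)*(-2)/3 = -(-8)*(-2)/3 = -⅓*16 = -16/3 ≈ -5.3333)
(14 + Y)*(-5) = (14 - 16/3)*(-5) = (26/3)*(-5) = -130/3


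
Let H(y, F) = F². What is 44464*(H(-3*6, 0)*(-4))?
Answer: 0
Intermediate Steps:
44464*(H(-3*6, 0)*(-4)) = 44464*(0²*(-4)) = 44464*(0*(-4)) = 44464*0 = 0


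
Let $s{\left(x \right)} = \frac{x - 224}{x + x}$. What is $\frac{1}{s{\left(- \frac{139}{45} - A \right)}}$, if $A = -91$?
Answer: $- \frac{1978}{1531} \approx -1.292$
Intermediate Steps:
$s{\left(x \right)} = \frac{-224 + x}{2 x}$
$\frac{1}{s{\left(- \frac{139}{45} - A \right)}} = \frac{1}{\frac{1}{2} \frac{1}{- \frac{139}{45} - -91} \left(-224 - \left(-91 + \frac{139}{45}\right)\right)} = \frac{1}{\frac{1}{2} \frac{1}{\left(-139\right) \frac{1}{45} + 91} \left(-224 + \left(\left(-139\right) \frac{1}{45} + 91\right)\right)} = \frac{1}{\frac{1}{2} \frac{1}{- \frac{139}{45} + 91} \left(-224 + \left(- \frac{139}{45} + 91\right)\right)} = \frac{1}{\frac{1}{2} \frac{1}{\frac{3956}{45}} \left(-224 + \frac{3956}{45}\right)} = \frac{1}{\frac{1}{2} \cdot \frac{45}{3956} \left(- \frac{6124}{45}\right)} = \frac{1}{- \frac{1531}{1978}} = - \frac{1978}{1531}$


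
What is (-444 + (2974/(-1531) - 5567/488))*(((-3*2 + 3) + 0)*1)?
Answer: 1025097663/747128 ≈ 1372.1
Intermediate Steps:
(-444 + (2974/(-1531) - 5567/488))*(((-3*2 + 3) + 0)*1) = (-444 + (2974*(-1/1531) - 5567*1/488))*(((-6 + 3) + 0)*1) = (-444 + (-2974/1531 - 5567/488))*((-3 + 0)*1) = (-444 - 9974389/747128)*(-3*1) = -341699221/747128*(-3) = 1025097663/747128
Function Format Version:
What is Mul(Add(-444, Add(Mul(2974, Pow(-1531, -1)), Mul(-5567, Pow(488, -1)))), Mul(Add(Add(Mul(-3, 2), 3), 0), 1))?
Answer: Rational(1025097663, 747128) ≈ 1372.1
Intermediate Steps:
Mul(Add(-444, Add(Mul(2974, Pow(-1531, -1)), Mul(-5567, Pow(488, -1)))), Mul(Add(Add(Mul(-3, 2), 3), 0), 1)) = Mul(Add(-444, Add(Mul(2974, Rational(-1, 1531)), Mul(-5567, Rational(1, 488)))), Mul(Add(Add(-6, 3), 0), 1)) = Mul(Add(-444, Add(Rational(-2974, 1531), Rational(-5567, 488))), Mul(Add(-3, 0), 1)) = Mul(Add(-444, Rational(-9974389, 747128)), Mul(-3, 1)) = Mul(Rational(-341699221, 747128), -3) = Rational(1025097663, 747128)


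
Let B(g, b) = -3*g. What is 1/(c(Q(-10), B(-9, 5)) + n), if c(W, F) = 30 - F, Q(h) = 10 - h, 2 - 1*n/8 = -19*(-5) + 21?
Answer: -1/909 ≈ -0.0011001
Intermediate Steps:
n = -912 (n = 16 - 8*(-19*(-5) + 21) = 16 - 8*(95 + 21) = 16 - 8*116 = 16 - 928 = -912)
1/(c(Q(-10), B(-9, 5)) + n) = 1/((30 - (-3)*(-9)) - 912) = 1/((30 - 1*27) - 912) = 1/((30 - 27) - 912) = 1/(3 - 912) = 1/(-909) = -1/909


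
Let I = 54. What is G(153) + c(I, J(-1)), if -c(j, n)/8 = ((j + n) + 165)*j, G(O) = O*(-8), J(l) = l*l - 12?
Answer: -91080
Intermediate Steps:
J(l) = -12 + l² (J(l) = l² - 12 = -12 + l²)
G(O) = -8*O
c(j, n) = -8*j*(165 + j + n) (c(j, n) = -8*((j + n) + 165)*j = -8*(165 + j + n)*j = -8*j*(165 + j + n))
G(153) + c(I, J(-1)) = -8*153 - 8*54*(165 + 54 + (-12 + (-1)²)) = -1224 - 8*54*(165 + 54 + (-12 + 1)) = -1224 - 8*54*(165 + 54 - 11) = -1224 - 8*54*208 = -1224 - 89856 = -91080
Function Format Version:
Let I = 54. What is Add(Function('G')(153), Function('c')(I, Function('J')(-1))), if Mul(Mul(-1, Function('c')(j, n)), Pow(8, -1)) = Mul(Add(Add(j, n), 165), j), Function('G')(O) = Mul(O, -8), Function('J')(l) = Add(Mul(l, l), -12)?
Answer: -91080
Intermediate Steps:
Function('J')(l) = Add(-12, Pow(l, 2)) (Function('J')(l) = Add(Pow(l, 2), -12) = Add(-12, Pow(l, 2)))
Function('G')(O) = Mul(-8, O)
Function('c')(j, n) = Mul(-8, j, Add(165, j, n)) (Function('c')(j, n) = Mul(-8, Mul(Add(Add(j, n), 165), j)) = Mul(-8, Mul(Add(165, j, n), j)) = Mul(-8, Mul(j, Add(165, j, n))) = Mul(-8, j, Add(165, j, n)))
Add(Function('G')(153), Function('c')(I, Function('J')(-1))) = Add(Mul(-8, 153), Mul(-8, 54, Add(165, 54, Add(-12, Pow(-1, 2))))) = Add(-1224, Mul(-8, 54, Add(165, 54, Add(-12, 1)))) = Add(-1224, Mul(-8, 54, Add(165, 54, -11))) = Add(-1224, Mul(-8, 54, 208)) = Add(-1224, -89856) = -91080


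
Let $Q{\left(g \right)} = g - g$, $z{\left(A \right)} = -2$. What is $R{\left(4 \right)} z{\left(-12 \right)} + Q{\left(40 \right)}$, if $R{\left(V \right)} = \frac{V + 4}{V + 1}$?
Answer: $- \frac{16}{5} \approx -3.2$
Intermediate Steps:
$Q{\left(g \right)} = 0$
$R{\left(V \right)} = \frac{4 + V}{1 + V}$
$R{\left(4 \right)} z{\left(-12 \right)} + Q{\left(40 \right)} = \frac{4 + 4}{1 + 4} \left(-2\right) + 0 = \frac{1}{5} \cdot 8 \left(-2\right) + 0 = \frac{8}{5} \left(-2\right) + 0 = - \frac{16}{5} + 0 = - \frac{16}{5}$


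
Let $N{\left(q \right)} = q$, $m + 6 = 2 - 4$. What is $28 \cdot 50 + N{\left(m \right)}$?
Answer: $1392$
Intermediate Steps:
$m = -8$ ($m = -6 + \left(2 - 4\right) = -6 - 2 = -8$)
$28 \cdot 50 + N{\left(m \right)} = 28 \cdot 50 - 8 = 1400 - 8 = 1392$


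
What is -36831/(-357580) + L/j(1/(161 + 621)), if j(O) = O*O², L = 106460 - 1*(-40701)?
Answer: 25164378541415948671/357580 ≈ 7.0374e+13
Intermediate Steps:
L = 147161 (L = 106460 + 40701 = 147161)
j(O) = O³
-36831/(-357580) + L/j(1/(161 + 621)) = -36831/(-357580) + 147161/((1/(161 + 621))³) = -36831*(-1/357580) + 147161/((1/782)³) = 36831/357580 + 147161/((1/782)³) = 36831/357580 + 147161/(1/478211768) = 36831/357580 + 147161*478211768 = 36831/357580 + 70374121990648 = 25164378541415948671/357580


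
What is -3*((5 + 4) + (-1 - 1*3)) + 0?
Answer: -15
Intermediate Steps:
-3*((5 + 4) + (-1 - 1*3)) + 0 = -3*(9 + (-1 - 3)) + 0 = -3*(9 - 4) + 0 = -3*5 + 0 = -15 + 0 = -15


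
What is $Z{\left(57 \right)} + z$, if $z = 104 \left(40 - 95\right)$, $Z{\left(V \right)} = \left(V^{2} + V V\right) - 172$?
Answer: $606$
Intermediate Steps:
$Z{\left(V \right)} = -172 + 2 V^{2}$ ($Z{\left(V \right)} = \left(V^{2} + V^{2}\right) - 172 = 2 V^{2} - 172 = -172 + 2 V^{2}$)
$z = -5720$ ($z = 104 \left(-55\right) = -5720$)
$Z{\left(57 \right)} + z = \left(-172 + 2 \cdot 57^{2}\right) - 5720 = \left(-172 + 2 \cdot 3249\right) - 5720 = \left(-172 + 6498\right) - 5720 = 6326 - 5720 = 606$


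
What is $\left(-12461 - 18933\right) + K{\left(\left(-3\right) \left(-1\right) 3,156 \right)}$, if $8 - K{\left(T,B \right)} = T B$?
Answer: $-32790$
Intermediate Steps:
$K{\left(T,B \right)} = 8 - B T$ ($K{\left(T,B \right)} = 8 - T B = 8 - B T$)
$\left(-12461 - 18933\right) + K{\left(\left(-3\right) \left(-1\right) 3,156 \right)} = \left(-12461 - 18933\right) + \left(8 - 156 \left(-3\right) \left(-1\right) 3\right) = -31394 + \left(8 - 156 \cdot 3 \cdot 3\right) = -31394 + \left(8 - 156 \cdot 9\right) = -31394 + \left(8 - 1404\right) = -31394 - 1396 = -32790$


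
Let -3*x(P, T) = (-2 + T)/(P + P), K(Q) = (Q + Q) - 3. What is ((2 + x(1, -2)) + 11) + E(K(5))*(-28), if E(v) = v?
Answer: -547/3 ≈ -182.33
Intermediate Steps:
K(Q) = -3 + 2*Q (K(Q) = 2*Q - 3 = -3 + 2*Q)
x(P, T) = -(-2 + T)/(6*P) (x(P, T) = -(-2 + T)/(3*(P + P)) = -(-2 + T)/(3*(2*P)) = -(-2 + T)*1/(2*P)/3 = -(-2 + T)/(6*P))
((2 + x(1, -2)) + 11) + E(K(5))*(-28) = ((2 + (1/6)*(2 - 1*(-2))/1) + 11) + (-3 + 2*5)*(-28) = ((2 + (1/6)*1*(2 + 2)) + 11) + (-3 + 10)*(-28) = ((2 + (1/6)*1*4) + 11) + 7*(-28) = ((2 + 2/3) + 11) - 196 = (8/3 + 11) - 196 = 41/3 - 196 = -547/3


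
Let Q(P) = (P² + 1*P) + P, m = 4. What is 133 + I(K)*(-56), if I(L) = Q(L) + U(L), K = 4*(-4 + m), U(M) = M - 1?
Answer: 189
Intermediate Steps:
Q(P) = P² + 2*P (Q(P) = (P² + P) + P = (P + P²) + P = P² + 2*P)
U(M) = -1 + M
K = 0 (K = 4*(-4 + 4) = 4*0 = 0)
I(L) = -1 + L + L*(2 + L) (I(L) = L*(2 + L) + (-1 + L) = -1 + L + L*(2 + L))
133 + I(K)*(-56) = 133 + (-1 + 0 + 0*(2 + 0))*(-56) = 133 + (-1 + 0 + 0*2)*(-56) = 133 + (-1 + 0 + 0)*(-56) = 133 - 1*(-56) = 133 + 56 = 189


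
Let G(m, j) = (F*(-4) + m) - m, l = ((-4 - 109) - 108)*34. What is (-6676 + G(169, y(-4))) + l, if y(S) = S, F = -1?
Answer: -14186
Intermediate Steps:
l = -7514 (l = (-113 - 108)*34 = -221*34 = -7514)
G(m, j) = 4 (G(m, j) = (-1*(-4) + m) - m = (4 + m) - m = 4)
(-6676 + G(169, y(-4))) + l = (-6676 + 4) - 7514 = -6672 - 7514 = -14186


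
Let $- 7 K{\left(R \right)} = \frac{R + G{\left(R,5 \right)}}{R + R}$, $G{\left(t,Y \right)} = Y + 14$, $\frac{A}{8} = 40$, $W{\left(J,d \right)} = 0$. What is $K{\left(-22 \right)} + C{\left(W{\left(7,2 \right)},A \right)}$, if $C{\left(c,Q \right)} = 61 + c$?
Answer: $\frac{18785}{308} \approx 60.99$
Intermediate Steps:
$A = 320$ ($A = 8 \cdot 40 = 320$)
$G{\left(t,Y \right)} = 14 + Y$
$K{\left(R \right)} = - \frac{19 + R}{14 R}$ ($K{\left(R \right)} = - \frac{\left(R + \left(14 + 5\right)\right) \frac{1}{R + R}}{7} = - \frac{\left(R + 19\right) \frac{1}{2 R}}{7} = - \frac{\left(19 + R\right) \frac{1}{2 R}}{7} = - \frac{\frac{1}{2} \frac{1}{R} \left(19 + R\right)}{7} = - \frac{19 + R}{14 R}$)
$K{\left(-22 \right)} + C{\left(W{\left(7,2 \right)},A \right)} = \frac{-19 - -22}{14 \left(-22\right)} + \left(61 + 0\right) = \frac{1}{14} \left(- \frac{1}{22}\right) \left(-19 + 22\right) + 61 = \frac{1}{14} \left(- \frac{1}{22}\right) 3 + 61 = - \frac{3}{308} + 61 = \frac{18785}{308}$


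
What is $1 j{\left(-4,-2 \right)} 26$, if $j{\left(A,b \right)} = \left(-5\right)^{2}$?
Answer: $650$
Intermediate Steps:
$j{\left(A,b \right)} = 25$
$1 j{\left(-4,-2 \right)} 26 = 1 \cdot 25 \cdot 26 = 25 \cdot 26 = 650$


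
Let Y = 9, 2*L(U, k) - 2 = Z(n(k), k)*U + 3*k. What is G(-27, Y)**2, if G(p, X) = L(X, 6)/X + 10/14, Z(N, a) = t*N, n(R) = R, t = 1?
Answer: 92416/3969 ≈ 23.284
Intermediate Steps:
Z(N, a) = N (Z(N, a) = 1*N = N)
L(U, k) = 1 + 3*k/2 + U*k/2 (L(U, k) = 1 + (k*U + 3*k)/2 = 1 + (U*k + 3*k)/2 = 1 + (3*k + U*k)/2 = 1 + (3*k/2 + U*k/2) = 1 + 3*k/2 + U*k/2)
G(p, X) = 5/7 + (10 + 3*X)/X (G(p, X) = (1 + (3/2)*6 + (1/2)*X*6)/X + 10/14 = (1 + 9 + 3*X)/X + 10*(1/14) = (10 + 3*X)/X + 5/7 = 5/7 + (10 + 3*X)/X)
G(-27, Y)**2 = (26/7 + 10/9)**2 = (304/63)**2 = 92416/3969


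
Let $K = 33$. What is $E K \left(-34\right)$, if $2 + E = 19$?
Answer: $-19074$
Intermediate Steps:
$E = 17$ ($E = -2 + 19 = 17$)
$E K \left(-34\right) = 17 \cdot 33 \left(-34\right) = 561 \left(-34\right) = -19074$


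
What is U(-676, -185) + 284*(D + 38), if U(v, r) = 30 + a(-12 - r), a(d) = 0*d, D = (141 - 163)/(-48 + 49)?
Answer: 4574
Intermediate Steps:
D = -22 (D = -22/1 = -22*1 = -22)
a(d) = 0
U(v, r) = 30 (U(v, r) = 30 + 0 = 30)
U(-676, -185) + 284*(D + 38) = 30 + 284*(-22 + 38) = 30 + 284*16 = 30 + 4544 = 4574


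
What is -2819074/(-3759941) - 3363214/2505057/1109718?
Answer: 3918375230323817075/5226142859328984183 ≈ 0.74976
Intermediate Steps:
-2819074/(-3759941) - 3363214/2505057/1109718 = -2819074*(-1/3759941) - 3363214*1/2505057*(1/1109718) = 2819074/3759941 - 3363214/2505057*1/1109718 = 2819074/3759941 - 1681607/1389953421963 = 3918375230323817075/5226142859328984183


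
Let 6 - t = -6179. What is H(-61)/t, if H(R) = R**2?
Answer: 3721/6185 ≈ 0.60162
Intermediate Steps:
t = 6185 (t = 6 - 1*(-6179) = 6 + 6179 = 6185)
H(-61)/t = (-61)**2/6185 = 3721*(1/6185) = 3721/6185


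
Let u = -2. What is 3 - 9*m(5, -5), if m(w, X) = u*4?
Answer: 75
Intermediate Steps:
m(w, X) = -8 (m(w, X) = -2*4 = -8)
3 - 9*m(5, -5) = 3 - 9*(-8) = 3 + 72 = 75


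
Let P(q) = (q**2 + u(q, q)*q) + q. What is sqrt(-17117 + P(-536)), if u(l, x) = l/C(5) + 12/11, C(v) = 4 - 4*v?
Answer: 5*sqrt(1215335)/11 ≈ 501.10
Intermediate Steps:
u(l, x) = 12/11 - l/16 (u(l, x) = l/(4 - 4*5) + 12/11 = l/(4 - 20) + 12*(1/11) = l/(-16) + 12/11 = l*(-1/16) + 12/11 = -l/16 + 12/11 = 12/11 - l/16)
P(q) = q + q**2 + q*(12/11 - q/16) (P(q) = (q**2 + (12/11 - q/16)*q) + q = (q**2 + q*(12/11 - q/16)) + q = q + q**2 + q*(12/11 - q/16))
sqrt(-17117 + P(-536)) = sqrt(-17117 + (1/176)*(-536)*(368 + 165*(-536))) = sqrt(-17117 + (1/176)*(-536)*(368 - 88440)) = sqrt(-17117 + (1/176)*(-536)*(-88072)) = sqrt(-17117 + 2950412/11) = sqrt(2762125/11) = 5*sqrt(1215335)/11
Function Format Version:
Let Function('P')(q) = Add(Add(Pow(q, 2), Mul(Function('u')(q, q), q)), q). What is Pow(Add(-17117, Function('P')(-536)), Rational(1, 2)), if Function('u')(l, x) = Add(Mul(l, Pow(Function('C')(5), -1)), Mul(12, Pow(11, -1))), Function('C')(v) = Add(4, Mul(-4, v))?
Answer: Mul(Rational(5, 11), Pow(1215335, Rational(1, 2))) ≈ 501.10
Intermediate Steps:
Function('u')(l, x) = Add(Rational(12, 11), Mul(Rational(-1, 16), l)) (Function('u')(l, x) = Add(Mul(l, Pow(Add(4, Mul(-4, 5)), -1)), Mul(12, Pow(11, -1))) = Add(Mul(l, Pow(Add(4, -20), -1)), Mul(12, Rational(1, 11))) = Add(Mul(l, Pow(-16, -1)), Rational(12, 11)) = Add(Mul(l, Rational(-1, 16)), Rational(12, 11)) = Add(Mul(Rational(-1, 16), l), Rational(12, 11)) = Add(Rational(12, 11), Mul(Rational(-1, 16), l)))
Function('P')(q) = Add(q, Pow(q, 2), Mul(q, Add(Rational(12, 11), Mul(Rational(-1, 16), q)))) (Function('P')(q) = Add(Add(Pow(q, 2), Mul(Add(Rational(12, 11), Mul(Rational(-1, 16), q)), q)), q) = Add(Add(Pow(q, 2), Mul(q, Add(Rational(12, 11), Mul(Rational(-1, 16), q)))), q) = Add(q, Pow(q, 2), Mul(q, Add(Rational(12, 11), Mul(Rational(-1, 16), q)))))
Pow(Add(-17117, Function('P')(-536)), Rational(1, 2)) = Pow(Add(-17117, Mul(Rational(1, 176), -536, Add(368, Mul(165, -536)))), Rational(1, 2)) = Pow(Add(-17117, Mul(Rational(1, 176), -536, Add(368, -88440))), Rational(1, 2)) = Pow(Add(-17117, Mul(Rational(1, 176), -536, -88072)), Rational(1, 2)) = Pow(Add(-17117, Rational(2950412, 11)), Rational(1, 2)) = Pow(Rational(2762125, 11), Rational(1, 2)) = Mul(Rational(5, 11), Pow(1215335, Rational(1, 2)))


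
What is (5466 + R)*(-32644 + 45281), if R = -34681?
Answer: -369189955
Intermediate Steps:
(5466 + R)*(-32644 + 45281) = (5466 - 34681)*(-32644 + 45281) = -29215*12637 = -369189955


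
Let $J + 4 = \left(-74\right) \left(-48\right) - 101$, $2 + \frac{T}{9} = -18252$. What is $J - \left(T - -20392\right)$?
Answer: $147341$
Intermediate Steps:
$T = -164286$ ($T = -18 + 9 \left(-18252\right) = -18 - 164268 = -164286$)
$J = 3447$ ($J = -4 - -3451 = -4 + \left(3552 - 101\right) = -4 + 3451 = 3447$)
$J - \left(T - -20392\right) = 3447 - \left(-164286 - -20392\right) = 3447 - \left(-164286 + 20392\right) = 3447 - -143894 = 3447 + 143894 = 147341$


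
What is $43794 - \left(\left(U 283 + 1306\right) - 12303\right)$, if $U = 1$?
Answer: $54508$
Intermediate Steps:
$43794 - \left(\left(U 283 + 1306\right) - 12303\right) = 43794 - \left(\left(1 \cdot 283 + 1306\right) - 12303\right) = 43794 - \left(\left(283 + 1306\right) - 12303\right) = 43794 - \left(1589 - 12303\right) = 43794 - -10714 = 43794 + 10714 = 54508$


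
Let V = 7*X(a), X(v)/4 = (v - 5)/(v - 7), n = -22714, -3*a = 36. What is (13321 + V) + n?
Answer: -177991/19 ≈ -9368.0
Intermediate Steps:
a = -12 (a = -⅓*36 = -12)
X(v) = 4*(-5 + v)/(-7 + v) (X(v) = 4*((v - 5)/(v - 7)) = 4*((-5 + v)/(-7 + v)) = 4*(-5 + v)/(-7 + v))
V = 476/19 (V = 7*(4*(-5 - 12)/(-7 - 12)) = 7*(4*(-17)/(-19)) = 7*(4*(-1/19)*(-17)) = 7*(68/19) = 476/19 ≈ 25.053)
(13321 + V) + n = (13321 + 476/19) - 22714 = 253575/19 - 22714 = -177991/19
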